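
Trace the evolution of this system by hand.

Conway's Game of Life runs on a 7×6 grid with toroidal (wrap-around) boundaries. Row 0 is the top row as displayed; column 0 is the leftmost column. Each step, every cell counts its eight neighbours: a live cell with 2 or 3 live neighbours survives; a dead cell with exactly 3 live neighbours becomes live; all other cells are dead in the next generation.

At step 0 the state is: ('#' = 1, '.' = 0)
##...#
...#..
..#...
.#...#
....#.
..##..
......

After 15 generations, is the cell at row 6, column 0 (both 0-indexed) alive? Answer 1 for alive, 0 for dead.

0

k=0  ##...#
...#..
..#...
.#...#
....#.
..##..
......
k=1  #.....
###...
..#...
......
..###.
...#..
###...
k=2  .....#
#.#...
..#...
..#...
..###.
....#.
###...
k=3  ..#..#
.#....
..##..
.##...
..#.#.
....##
##...#
k=4  ..#..#
.#.#..
...#..
.#....
.##.##
.#.##.
.#....
k=5  ###...
...##.
......
##.##.
.#..##
.#.###
##.##.
k=6  #.....
.###..
..#..#
#####.
.#....
.#....
......
k=7  .##...
####..
.....#
#..###
...#..
......
......
k=8  #..#..
#..#..
......
#..#.#
...#.#
......
......
k=9  ......
......
#...##
#....#
#....#
......
......
k=10  ......
.....#
#...#.
.#....
#....#
......
......
k=11  ......
.....#
#....#
.#....
#.....
......
......
k=12  ......
#....#
#....#
.#...#
......
......
......
k=13  ......
#....#
.#..#.
.....#
......
......
......
k=14  ......
#....#
....#.
......
......
......
......
k=15  ......
.....#
.....#
......
......
......
......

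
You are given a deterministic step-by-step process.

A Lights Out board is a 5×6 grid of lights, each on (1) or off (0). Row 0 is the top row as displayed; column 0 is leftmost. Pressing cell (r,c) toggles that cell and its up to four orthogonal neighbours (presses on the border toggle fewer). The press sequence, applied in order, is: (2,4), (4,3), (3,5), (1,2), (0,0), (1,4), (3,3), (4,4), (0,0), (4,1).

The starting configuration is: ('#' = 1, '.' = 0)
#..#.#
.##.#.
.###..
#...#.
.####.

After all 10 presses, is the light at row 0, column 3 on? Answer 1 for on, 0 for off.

t=0: #..#.#
.##.#.
.###..
#...#.
.####.
t=1: #..#.#
.##...
.##.##
#.....
.####.
t=2: #..#.#
.##...
.##.##
#..#..
.#....
t=3: #..#.#
.##...
.##.#.
#..###
.#...#
t=4: #.##.#
...#..
.#..#.
#..###
.#...#
t=5: .###.#
#..#..
.#..#.
#..###
.#...#
t=6: .#####
#...##
.#....
#..###
.#...#
t=7: .#####
#...##
.#.#..
#.#..#
.#.#.#
t=8: .#####
#...##
.#.#..
#.#.##
.#..#.
t=9: #.####
....##
.#.#..
#.#.##
.#..#.
t=10: #.####
....##
.#.#..
###.##
#.#.#.

1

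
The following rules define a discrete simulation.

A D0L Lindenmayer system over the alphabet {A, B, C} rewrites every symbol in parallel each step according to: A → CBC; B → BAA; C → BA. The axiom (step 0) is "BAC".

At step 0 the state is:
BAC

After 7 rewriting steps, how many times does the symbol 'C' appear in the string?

t=0: BAC
t=1: BAACBCBA
t=2: BAACBCCBCBABAABABAACBC
t=3: BAACBCCBCBABAABABABAABABAACBCBAACBCCBCBAACBCBAACBCCBCBABAABA
t=4: BAACBCCBCBABAABABABAABABAACBCBAACBCCBCBAACBCBAACBCBAACBCCB…ACBCCBCBABAABABAACBCCBCBABAABABABAABABAACBCBAACBCCBCBAACBC  (len 164)
t=5: BAACBCCBCBABAABABABAABABAACBCBAACBCCBCBAACBCBAACBCBAACBCCB…CBCBAACBCCBCBABAABABAACBCCBCBABAABABABAABABAACBCCBCBABAABA  (len 448)
t=6: BAACBCCBCBABAABABABAABABAACBCBAACBCCBCBAACBCBAACBCBAACBCCB…AACBCCBCBAACBCBAACBCCBCBABAABABABAABABAACBCBAACBCCBCBAACBC  (len 1224)
t=7: BAACBCCBCBABAABABABAABABAACBCBAACBCCBCBAACBCBAACBCBAACBCCB…CBCBAACBCCBCBABAABABAACBCCBCBABAABABABAABABAACBCCBCBABAABA  (len 3344)

896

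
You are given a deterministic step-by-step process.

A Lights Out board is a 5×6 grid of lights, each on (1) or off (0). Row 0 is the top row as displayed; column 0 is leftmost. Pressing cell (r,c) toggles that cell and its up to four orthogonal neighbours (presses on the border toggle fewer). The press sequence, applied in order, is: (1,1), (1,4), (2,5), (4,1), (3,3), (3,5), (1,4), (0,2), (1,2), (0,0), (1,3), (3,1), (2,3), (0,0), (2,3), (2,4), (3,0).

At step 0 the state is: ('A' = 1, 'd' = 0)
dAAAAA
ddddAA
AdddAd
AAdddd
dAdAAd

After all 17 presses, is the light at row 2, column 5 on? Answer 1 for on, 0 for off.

step 0: dAAAAA
ddddAA
AdddAd
AAdddd
dAdAAd
step 1: ddAAAA
AAAdAA
AAddAd
AAdddd
dAdAAd
step 2: ddAAdA
AAAAdd
AAdddd
AAdddd
dAdAAd
step 3: ddAAdA
AAAAdA
AAddAA
AAdddA
dAdAAd
step 4: ddAAdA
AAAAdA
AAddAA
AddddA
AdAAAd
step 5: ddAAdA
AAAAdA
AAdAAA
AdAAAA
AdAdAd
step 6: ddAAdA
AAAAdA
AAdAAd
AdAAdd
AdAdAA
step 7: ddAAAA
AAAdAd
AAdAdd
AdAAdd
AdAdAA
step 8: dAddAA
AAddAd
AAdAdd
AdAAdd
AdAdAA
step 9: dAAdAA
AdAAAd
AAAAdd
AdAAdd
AdAdAA
step 10: AdAdAA
ddAAAd
AAAAdd
AdAAdd
AdAdAA
step 11: AdAAAA
dddddd
AAAddd
AdAAdd
AdAdAA
step 12: AdAAAA
dddddd
AdAddd
dAdAdd
AAAdAA
step 13: AdAAAA
dddAdd
AddAAd
dAdddd
AAAdAA
step 14: dAAAAA
AddAdd
AddAAd
dAdddd
AAAdAA
step 15: dAAAAA
Addddd
AdAddd
dAdAdd
AAAdAA
step 16: dAAAAA
AdddAd
AdAAAA
dAdAAd
AAAdAA
step 17: dAAAAA
AdddAd
ddAAAA
AddAAd
dAAdAA

1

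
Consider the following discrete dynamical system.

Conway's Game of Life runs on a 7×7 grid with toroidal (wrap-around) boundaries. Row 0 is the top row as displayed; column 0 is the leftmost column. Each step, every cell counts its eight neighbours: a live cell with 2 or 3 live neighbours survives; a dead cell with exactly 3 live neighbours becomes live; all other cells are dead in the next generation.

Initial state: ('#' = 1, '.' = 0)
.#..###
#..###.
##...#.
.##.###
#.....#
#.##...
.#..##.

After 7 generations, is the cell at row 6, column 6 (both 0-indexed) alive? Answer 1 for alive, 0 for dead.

0) .#..###
#..###.
##...#.
.##.###
#.....#
#.##...
.#..##.
1) .##....
..##...
.......
..#.#..
....#..
#.####.
.#.....
2) .#.#...
.###...
..#....
...#...
.##....
.#####.
#...#..
3) ##.##..
.#.#...
.#.....
.#.#...
.#.....
#...##.
#....#.
4) ##.##.#
.#.##..
##.....
##.....
###.#..
##..##.
#..#.#.
5) .#....#
...####
.......
......#
..####.
.....#.
...#...
6) #.##..#
#...###
....#.#
...###.
...####
..#..#.
.......
7) ##.##..
.#..#..
#......
.......
..#...#
...#.##
.###..#

1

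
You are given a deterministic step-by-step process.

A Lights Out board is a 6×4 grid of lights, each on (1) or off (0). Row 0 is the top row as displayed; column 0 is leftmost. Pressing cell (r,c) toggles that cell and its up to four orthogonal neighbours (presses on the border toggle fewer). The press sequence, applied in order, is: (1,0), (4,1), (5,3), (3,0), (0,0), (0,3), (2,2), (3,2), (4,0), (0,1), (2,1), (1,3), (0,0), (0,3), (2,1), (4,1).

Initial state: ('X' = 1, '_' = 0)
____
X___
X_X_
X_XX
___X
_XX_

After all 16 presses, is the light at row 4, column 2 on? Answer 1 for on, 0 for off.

[0] ____
X___
X_X_
X_XX
___X
_XX_
[1] X___
_X__
__X_
X_XX
___X
_XX_
[2] X___
_X__
__X_
XXXX
XXXX
__X_
[3] X___
_X__
__X_
XXXX
XXX_
___X
[4] X___
_X__
X_X_
__XX
_XX_
___X
[5] _X__
XX__
X_X_
__XX
_XX_
___X
[6] _XXX
XX_X
X_X_
__XX
_XX_
___X
[7] _XXX
XXXX
XX_X
___X
_XX_
___X
[8] _XXX
XXXX
XXXX
_XX_
_X__
___X
[9] _XXX
XXXX
XXXX
XXX_
X___
X__X
[10] X__X
X_XX
XXXX
XXX_
X___
X__X
[11] X__X
XXXX
___X
X_X_
X___
X__X
[12] X___
XX__
____
X_X_
X___
X__X
[13] _X__
_X__
____
X_X_
X___
X__X
[14] _XXX
_X_X
____
X_X_
X___
X__X
[15] _XXX
___X
XXX_
XXX_
X___
X__X
[16] _XXX
___X
XXX_
X_X_
_XX_
XX_X

1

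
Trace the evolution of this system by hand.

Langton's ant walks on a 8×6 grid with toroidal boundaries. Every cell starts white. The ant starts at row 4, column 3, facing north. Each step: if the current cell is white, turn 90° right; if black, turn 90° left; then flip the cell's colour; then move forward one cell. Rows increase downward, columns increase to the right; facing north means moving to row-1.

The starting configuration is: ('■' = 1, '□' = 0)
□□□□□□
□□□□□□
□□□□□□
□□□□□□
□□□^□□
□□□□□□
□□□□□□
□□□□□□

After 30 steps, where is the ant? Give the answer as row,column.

t=0: □□□□□□
□□□□□□
□□□□□□
□□□□□□
□□□^□□
□□□□□□
□□□□□□
□□□□□□
t=1: □□□□□□
□□□□□□
□□□□□□
□□□□□□
□□□■>□
□□□□□□
□□□□□□
□□□□□□
t=2: □□□□□□
□□□□□□
□□□□□□
□□□□□□
□□□■■□
□□□□v□
□□□□□□
□□□□□□
t=3: □□□□□□
□□□□□□
□□□□□□
□□□□□□
□□□■■□
□□□<■□
□□□□□□
□□□□□□
t=4: □□□□□□
□□□□□□
□□□□□□
□□□□□□
□□□^■□
□□□■■□
□□□□□□
□□□□□□
t=5: □□□□□□
□□□□□□
□□□□□□
□□□□□□
□□<□■□
□□□■■□
□□□□□□
□□□□□□
t=6: □□□□□□
□□□□□□
□□□□□□
□□^□□□
□□■□■□
□□□■■□
□□□□□□
□□□□□□
t=7: □□□□□□
□□□□□□
□□□□□□
□□■>□□
□□■□■□
□□□■■□
□□□□□□
□□□□□□
t=8: □□□□□□
□□□□□□
□□□□□□
□□■■□□
□□■v■□
□□□■■□
□□□□□□
□□□□□□
t=9: □□□□□□
□□□□□□
□□□□□□
□□■■□□
□□<■■□
□□□■■□
□□□□□□
□□□□□□
t=10: □□□□□□
□□□□□□
□□□□□□
□□■■□□
□□□■■□
□□v■■□
□□□□□□
□□□□□□
t=11: □□□□□□
□□□□□□
□□□□□□
□□■■□□
□□□■■□
□<■■■□
□□□□□□
□□□□□□
t=12: □□□□□□
□□□□□□
□□□□□□
□□■■□□
□^□■■□
□■■■■□
□□□□□□
□□□□□□
t=13: □□□□□□
□□□□□□
□□□□□□
□□■■□□
□■>■■□
□■■■■□
□□□□□□
□□□□□□
t=14: □□□□□□
□□□□□□
□□□□□□
□□■■□□
□■■■■□
□■v■■□
□□□□□□
□□□□□□
t=15: □□□□□□
□□□□□□
□□□□□□
□□■■□□
□■■■■□
□■□>■□
□□□□□□
□□□□□□
t=16: □□□□□□
□□□□□□
□□□□□□
□□■■□□
□■■^■□
□■□□■□
□□□□□□
□□□□□□
t=17: □□□□□□
□□□□□□
□□□□□□
□□■■□□
□■<□■□
□■□□■□
□□□□□□
□□□□□□
t=18: □□□□□□
□□□□□□
□□□□□□
□□■■□□
□■□□■□
□■v□■□
□□□□□□
□□□□□□
t=19: □□□□□□
□□□□□□
□□□□□□
□□■■□□
□■□□■□
□<■□■□
□□□□□□
□□□□□□
t=20: □□□□□□
□□□□□□
□□□□□□
□□■■□□
□■□□■□
□□■□■□
□v□□□□
□□□□□□
t=21: □□□□□□
□□□□□□
□□□□□□
□□■■□□
□■□□■□
□□■□■□
<■□□□□
□□□□□□
t=22: □□□□□□
□□□□□□
□□□□□□
□□■■□□
□■□□■□
^□■□■□
■■□□□□
□□□□□□
t=23: □□□□□□
□□□□□□
□□□□□□
□□■■□□
□■□□■□
■>■□■□
■■□□□□
□□□□□□
t=24: □□□□□□
□□□□□□
□□□□□□
□□■■□□
□■□□■□
■■■□■□
■v□□□□
□□□□□□
t=25: □□□□□□
□□□□□□
□□□□□□
□□■■□□
□■□□■□
■■■□■□
■□>□□□
□□□□□□
t=26: □□□□□□
□□□□□□
□□□□□□
□□■■□□
□■□□■□
■■■□■□
■□■□□□
□□v□□□
t=27: □□□□□□
□□□□□□
□□□□□□
□□■■□□
□■□□■□
■■■□■□
■□■□□□
□<■□□□
t=28: □□□□□□
□□□□□□
□□□□□□
□□■■□□
□■□□■□
■■■□■□
■^■□□□
□■■□□□
t=29: □□□□□□
□□□□□□
□□□□□□
□□■■□□
□■□□■□
■■■□■□
■■>□□□
□■■□□□
t=30: □□□□□□
□□□□□□
□□□□□□
□□■■□□
□■□□■□
■■^□■□
■■□□□□
□■■□□□

5,2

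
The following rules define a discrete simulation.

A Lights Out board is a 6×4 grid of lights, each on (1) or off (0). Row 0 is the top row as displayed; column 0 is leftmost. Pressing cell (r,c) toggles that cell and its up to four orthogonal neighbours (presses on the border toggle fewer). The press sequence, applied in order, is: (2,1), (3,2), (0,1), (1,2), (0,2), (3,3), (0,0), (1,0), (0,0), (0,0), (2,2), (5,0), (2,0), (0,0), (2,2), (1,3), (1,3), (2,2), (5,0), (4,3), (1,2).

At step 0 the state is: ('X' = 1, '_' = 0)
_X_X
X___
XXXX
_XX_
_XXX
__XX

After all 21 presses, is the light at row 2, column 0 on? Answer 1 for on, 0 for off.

0

step 0: _X_X
X___
XXXX
_XX_
_XXX
__XX
step 1: _X_X
XX__
___X
__X_
_XXX
__XX
step 2: _X_X
XX__
__XX
_X_X
_X_X
__XX
step 3: X_XX
X___
__XX
_X_X
_X_X
__XX
step 4: X__X
XXXX
___X
_X_X
_X_X
__XX
step 5: XXX_
XX_X
___X
_X_X
_X_X
__XX
step 6: XXX_
XX_X
____
_XX_
_X__
__XX
step 7: __X_
_X_X
____
_XX_
_X__
__XX
step 8: X_X_
X__X
X___
_XX_
_X__
__XX
step 9: _XX_
___X
X___
_XX_
_X__
__XX
step 10: X_X_
X__X
X___
_XX_
_X__
__XX
step 11: X_X_
X_XX
XXXX
_X__
_X__
__XX
step 12: X_X_
X_XX
XXXX
_X__
XX__
XXXX
step 13: X_X_
__XX
__XX
XX__
XX__
XXXX
step 14: _XX_
X_XX
__XX
XX__
XX__
XXXX
step 15: _XX_
X__X
_X__
XXX_
XX__
XXXX
step 16: _XXX
X_X_
_X_X
XXX_
XX__
XXXX
step 17: _XX_
X__X
_X__
XXX_
XX__
XXXX
step 18: _XX_
X_XX
__XX
XX__
XX__
XXXX
step 19: _XX_
X_XX
__XX
XX__
_X__
__XX
step 20: _XX_
X_XX
__XX
XX_X
_XXX
__X_
step 21: _X__
XX__
___X
XX_X
_XXX
__X_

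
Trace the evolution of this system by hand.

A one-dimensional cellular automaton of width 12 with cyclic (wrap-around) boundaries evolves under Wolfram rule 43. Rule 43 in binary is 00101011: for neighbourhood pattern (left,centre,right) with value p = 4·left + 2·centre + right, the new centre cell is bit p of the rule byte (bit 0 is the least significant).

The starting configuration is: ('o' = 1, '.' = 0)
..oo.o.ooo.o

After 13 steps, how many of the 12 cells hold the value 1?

6

k=0  ..oo.o.ooo.o
k=1  .oo.o.oo..o.
k=2  oo.o.oo..o..
k=3  o.o.oo..o..o
k=4  .o.oo..o..oo
k=5  o.oo..o..oo.
k=6  .oo..o..oo.o
k=7  oo..o..oo.o.
k=8  o..o..oo.o.o
k=9  ..o..oo.o.oo
k=10  .o..oo.o.oo.
k=11  o..oo.o.oo..
k=12  ..oo.o.oo..o
k=13  .oo.o.oo..o.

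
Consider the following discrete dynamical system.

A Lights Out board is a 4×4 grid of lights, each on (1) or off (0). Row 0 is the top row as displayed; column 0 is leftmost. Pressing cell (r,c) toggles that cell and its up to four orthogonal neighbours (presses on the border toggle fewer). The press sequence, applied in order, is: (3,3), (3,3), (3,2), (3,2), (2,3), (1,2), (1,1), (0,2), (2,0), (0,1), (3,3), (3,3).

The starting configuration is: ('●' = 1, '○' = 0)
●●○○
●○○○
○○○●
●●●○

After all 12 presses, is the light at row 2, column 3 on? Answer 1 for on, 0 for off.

t=0: ●●○○
●○○○
○○○●
●●●○
t=1: ●●○○
●○○○
○○○○
●●○●
t=2: ●●○○
●○○○
○○○●
●●●○
t=3: ●●○○
●○○○
○○●●
●○○●
t=4: ●●○○
●○○○
○○○●
●●●○
t=5: ●●○○
●○○●
○○●○
●●●●
t=6: ●●●○
●●●○
○○○○
●●●●
t=7: ●○●○
○○○○
○●○○
●●●●
t=8: ●●○●
○○●○
○●○○
●●●●
t=9: ●●○●
●○●○
●○○○
○●●●
t=10: ○○●●
●●●○
●○○○
○●●●
t=11: ○○●●
●●●○
●○○●
○●○○
t=12: ○○●●
●●●○
●○○○
○●●●

0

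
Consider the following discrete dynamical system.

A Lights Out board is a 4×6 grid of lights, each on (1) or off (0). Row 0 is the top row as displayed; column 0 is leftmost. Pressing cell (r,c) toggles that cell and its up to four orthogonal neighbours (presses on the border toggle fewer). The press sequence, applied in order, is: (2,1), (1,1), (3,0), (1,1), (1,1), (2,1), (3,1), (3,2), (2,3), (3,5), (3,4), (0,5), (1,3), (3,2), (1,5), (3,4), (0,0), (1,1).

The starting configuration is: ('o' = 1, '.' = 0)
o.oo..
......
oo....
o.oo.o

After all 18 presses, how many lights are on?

9

t=0: o.oo..
......
oo....
o.oo.o
t=1: o.oo..
.o....
..o...
oooo.o
t=2: oooo..
o.o...
.oo...
oooo.o
t=3: oooo..
o.o...
ooo...
..oo.o
t=4: o.oo..
.o....
o.o...
..oo.o
t=5: oooo..
o.o...
ooo...
..oo.o
t=6: oooo..
ooo...
......
.ooo.o
t=7: oooo..
ooo...
.o....
o..o.o
t=8: oooo..
ooo...
.oo...
ooo..o
t=9: oooo..
oooo..
.o.oo.
oooo.o
t=10: oooo..
oooo..
.o.ooo
ooooo.
t=11: oooo..
oooo..
.o.o.o
ooo..o
t=12: oooooo
oooo.o
.o.o.o
ooo..o
t=13: ooo.oo
oo..oo
.o...o
ooo..o
t=14: ooo.oo
oo..oo
.oo..o
o..o.o
t=15: ooo.o.
oo....
.oo...
o..o.o
t=16: ooo.o.
oo....
.oo.o.
o...o.
t=17: ..o.o.
.o....
.oo.o.
o...o.
t=18: .oo.o.
o.o...
..o.o.
o...o.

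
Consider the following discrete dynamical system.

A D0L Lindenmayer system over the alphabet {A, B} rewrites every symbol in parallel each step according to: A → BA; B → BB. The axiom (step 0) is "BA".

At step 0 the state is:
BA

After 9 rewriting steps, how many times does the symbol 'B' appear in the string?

t=0: BA
t=1: BBBA
t=2: BBBBBBBA
t=3: BBBBBBBBBBBBBBBA
t=4: BBBBBBBBBBBBBBBBBBBBBBBBBBBBBBBA
t=5: BBBBBBBBBBBBBBBBBBBBBBBBBBBBBBBBBBBBBBBBBBBBBBBBBBBBBBBBBBBBBBBA
t=6: BBBBBBBBBBBBBBBBBBBBBBBBBBBBBBBBBBBBBBBBBBBBBBBBBBBBBBBBBB…BBBBBBBBBBBBBBBBBBBBBBBBBBBBBBBBBBBBBBBBBBBBBBBBBBBBBBBBBA  (len 128)
t=7: BBBBBBBBBBBBBBBBBBBBBBBBBBBBBBBBBBBBBBBBBBBBBBBBBBBBBBBBBB…BBBBBBBBBBBBBBBBBBBBBBBBBBBBBBBBBBBBBBBBBBBBBBBBBBBBBBBBBA  (len 256)
t=8: BBBBBBBBBBBBBBBBBBBBBBBBBBBBBBBBBBBBBBBBBBBBBBBBBBBBBBBBBB…BBBBBBBBBBBBBBBBBBBBBBBBBBBBBBBBBBBBBBBBBBBBBBBBBBBBBBBBBA  (len 512)
t=9: BBBBBBBBBBBBBBBBBBBBBBBBBBBBBBBBBBBBBBBBBBBBBBBBBBBBBBBBBB…BBBBBBBBBBBBBBBBBBBBBBBBBBBBBBBBBBBBBBBBBBBBBBBBBBBBBBBBBA  (len 1024)

1023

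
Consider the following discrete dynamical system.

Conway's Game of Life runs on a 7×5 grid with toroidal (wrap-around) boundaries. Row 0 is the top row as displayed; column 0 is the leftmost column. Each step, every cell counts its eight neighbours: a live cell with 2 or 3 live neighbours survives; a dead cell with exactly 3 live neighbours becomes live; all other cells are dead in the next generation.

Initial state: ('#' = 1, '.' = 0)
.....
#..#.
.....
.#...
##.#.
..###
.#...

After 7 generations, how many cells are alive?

t=0: .....
#..#.
.....
.#...
##.#.
..###
.#...
t=1: .....
.....
.....
###..
##.#.
...##
..##.
t=2: .....
.....
.#...
#.#.#
...#.
##...
..###
t=3: ...#.
.....
##...
#####
..##.
##...
#####
t=4: ##.#.
.....
...#.
.....
.....
.....
...#.
t=5: ..#.#
..#.#
.....
.....
.....
.....
..#.#
t=6: ###.#
.....
.....
.....
.....
.....
.....
t=7: ##...
##...
.....
.....
.....
.....
##...

6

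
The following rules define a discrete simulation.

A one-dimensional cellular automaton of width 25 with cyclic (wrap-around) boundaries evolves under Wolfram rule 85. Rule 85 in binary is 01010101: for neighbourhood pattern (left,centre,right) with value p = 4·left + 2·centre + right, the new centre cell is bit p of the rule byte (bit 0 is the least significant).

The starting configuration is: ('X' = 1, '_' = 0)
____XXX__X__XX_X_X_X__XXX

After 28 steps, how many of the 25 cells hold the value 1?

12

step 0: ____XXX__X__XX_X_X_X__XXX
step 1: XXX___XX_XX__X_X_X_XX___X
step 2: __XXX__X__XX_X_X_X__XXX__
step 3: X___XX_XX__X_X_X_XX___XXX
step 4: XXX__X__XX_X_X_X__XXX____
step 5: __XX_XX__X_X_X_XX___XXXX_
step 6: X__X__XX_X_X_X__XXX____XX
step 7: XX_XX__X_X_X_XX___XXXX___
step 8: _X__XX_X_X_X__XXX____XXX_
step 9: _XX__X_X_X_XX___XXXX___XX
step 10: __XX_X_X_X__XXX____XXX__X
step 11: X__X_X_X_XX___XXXX___XX_X
step 12: XX_X_X_X__XXX____XXX__X__
step 13: _X_X_X_XX___XXXX___XX_XX_
step 14: _X_X_X__XXX____XXX__X__XX
step 15: _X_X_XX___XXXX___XX_XX__X
step 16: _X_X__XXX____XXX__X__XX_X
step 17: _X_XX___XXXX___XX_XX__X_X
step 18: _X__XXX____XXX__X__XX_X_X
step 19: _XX___XXXX___XX_XX__X_X_X
step 20: __XXX____XXX__X__XX_X_X_X
step 21: X___XXXX___XX_XX__X_X_X_X
step 22: XXX____XXX__X__XX_X_X_X__
step 23: __XXXX___XX_XX__X_X_X_XX_
step 24: X____XXX__X__XX_X_X_X__XX
step 25: XXXX___XX_XX__X_X_X_XX___
step 26: ___XXX__X__XX_X_X_X__XXX_
step 27: XX___XX_XX__X_X_X_XX___XX
step 28: _XXX__X__XX_X_X_X__XXX___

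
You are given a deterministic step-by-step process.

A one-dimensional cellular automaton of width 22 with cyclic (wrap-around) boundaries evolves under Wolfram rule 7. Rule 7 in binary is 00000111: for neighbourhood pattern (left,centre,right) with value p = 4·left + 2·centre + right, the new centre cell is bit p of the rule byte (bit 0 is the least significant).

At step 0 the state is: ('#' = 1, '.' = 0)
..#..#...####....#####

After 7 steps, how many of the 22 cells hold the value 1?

gen 0: ..#..#...####....#####
gen 1: .##.##.##.....###.....
gen 2: #.........####....####
gen 3: ..########.....###....
gen 4: ##.........####....###
gen 5: ...########.....###...
gen 6: ###.........####....##
gen 7: ....########.....###..

11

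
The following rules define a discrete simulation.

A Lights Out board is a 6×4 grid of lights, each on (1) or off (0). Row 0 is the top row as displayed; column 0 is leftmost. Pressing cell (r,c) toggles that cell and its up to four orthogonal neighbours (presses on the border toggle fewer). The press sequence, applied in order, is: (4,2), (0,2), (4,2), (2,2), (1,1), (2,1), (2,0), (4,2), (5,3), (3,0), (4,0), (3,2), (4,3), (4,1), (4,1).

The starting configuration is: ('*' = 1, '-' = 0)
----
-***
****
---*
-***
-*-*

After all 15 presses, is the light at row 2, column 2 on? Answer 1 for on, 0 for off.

0

0) ----
-***
****
---*
-***
-*-*
1) ----
-***
****
--**
----
-***
2) -***
-*-*
****
--**
----
-***
3) -***
-*-*
****
---*
-***
-*-*
4) -***
-***
*---
--**
-***
-*-*
5) --**
*--*
**--
--**
-***
-*-*
6) --**
**-*
--*-
-***
-***
-*-*
7) --**
-*-*
***-
****
-***
-*-*
8) --**
-*-*
***-
**-*
----
-***
9) --**
-*-*
***-
**-*
---*
-*--
10) --**
-*-*
-**-
---*
*--*
-*--
11) --**
-*-*
-**-
*--*
-*-*
**--
12) --**
-*-*
-*--
***-
-***
**--
13) --**
-*-*
-*--
****
-*--
**-*
14) --**
-*-*
-*--
*-**
*-*-
*--*
15) --**
-*-*
-*--
****
-*--
**-*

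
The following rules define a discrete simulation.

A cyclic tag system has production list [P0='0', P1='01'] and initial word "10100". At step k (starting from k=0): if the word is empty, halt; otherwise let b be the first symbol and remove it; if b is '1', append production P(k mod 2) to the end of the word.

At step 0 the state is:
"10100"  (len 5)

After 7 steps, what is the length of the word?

0

step 0: "10100"  (len 5)
step 1: "01000"  (len 5)
step 2: "1000"  (len 4)
step 3: "0000"  (len 4)
step 4: "000"  (len 3)
step 5: "00"  (len 2)
step 6: "0"  (len 1)
step 7: (halted — word empty)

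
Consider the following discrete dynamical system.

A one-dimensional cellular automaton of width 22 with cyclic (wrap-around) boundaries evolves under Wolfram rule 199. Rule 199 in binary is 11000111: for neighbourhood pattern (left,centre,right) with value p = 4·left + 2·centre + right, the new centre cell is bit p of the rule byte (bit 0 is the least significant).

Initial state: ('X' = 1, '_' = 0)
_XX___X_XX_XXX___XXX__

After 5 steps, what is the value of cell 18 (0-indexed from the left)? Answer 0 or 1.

t=0: _XX___X_XX_XXX___XXX__
t=1: X_X_XXX__X__XX_XX_XX_X
t=2: X_X__XX_XX_X_X__X__X__
t=3: X_X_X_X__X_X_X_XX_XX_X
t=4: X_X_X_X_XX_X_X__X__X__
t=5: X_X_X_X__X_X_X_XX_XX_X

1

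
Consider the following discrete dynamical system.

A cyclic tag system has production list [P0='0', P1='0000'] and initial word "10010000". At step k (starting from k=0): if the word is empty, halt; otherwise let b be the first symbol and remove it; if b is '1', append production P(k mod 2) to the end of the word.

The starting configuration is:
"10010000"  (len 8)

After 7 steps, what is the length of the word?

6

step 0: "10010000"  (len 8)
step 1: "00100000"  (len 8)
step 2: "0100000"  (len 7)
step 3: "100000"  (len 6)
step 4: "000000000"  (len 9)
step 5: "00000000"  (len 8)
step 6: "0000000"  (len 7)
step 7: "000000"  (len 6)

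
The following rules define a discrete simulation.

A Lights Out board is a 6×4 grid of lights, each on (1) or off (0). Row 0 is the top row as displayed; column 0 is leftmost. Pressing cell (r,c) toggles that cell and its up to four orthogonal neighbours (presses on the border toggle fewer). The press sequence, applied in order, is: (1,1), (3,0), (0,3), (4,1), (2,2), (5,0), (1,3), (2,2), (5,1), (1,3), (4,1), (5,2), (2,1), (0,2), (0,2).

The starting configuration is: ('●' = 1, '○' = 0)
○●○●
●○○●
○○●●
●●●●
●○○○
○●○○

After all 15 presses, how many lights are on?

10

0) ○●○●
●○○●
○○●●
●●●●
●○○○
○●○○
1) ○○○●
○●●●
○●●●
●●●●
●○○○
○●○○
2) ○○○●
○●●●
●●●●
○○●●
○○○○
○●○○
3) ○○●○
○●●○
●●●●
○○●●
○○○○
○●○○
4) ○○●○
○●●○
●●●●
○●●●
●●●○
○○○○
5) ○○●○
○●○○
●○○○
○●○●
●●●○
○○○○
6) ○○●○
○●○○
●○○○
○●○●
○●●○
●●○○
7) ○○●●
○●●●
●○○●
○●○●
○●●○
●●○○
8) ○○●●
○●○●
●●●○
○●●●
○●●○
●●○○
9) ○○●●
○●○●
●●●○
○●●●
○○●○
○○●○
10) ○○●○
○●●○
●●●●
○●●●
○○●○
○○●○
11) ○○●○
○●●○
●●●●
○○●●
●●○○
○●●○
12) ○○●○
○●●○
●●●●
○○●●
●●●○
○○○●
13) ○○●○
○○●○
○○○●
○●●●
●●●○
○○○●
14) ○●○●
○○○○
○○○●
○●●●
●●●○
○○○●
15) ○○●○
○○●○
○○○●
○●●●
●●●○
○○○●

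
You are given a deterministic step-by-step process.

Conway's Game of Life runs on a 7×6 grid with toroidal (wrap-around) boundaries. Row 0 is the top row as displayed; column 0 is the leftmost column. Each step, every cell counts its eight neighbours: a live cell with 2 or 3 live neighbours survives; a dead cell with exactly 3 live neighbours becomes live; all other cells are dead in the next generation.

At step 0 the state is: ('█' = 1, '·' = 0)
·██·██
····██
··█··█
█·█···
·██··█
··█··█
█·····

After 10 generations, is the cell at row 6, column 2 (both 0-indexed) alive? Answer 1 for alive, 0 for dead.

step 0: ·██·██
····██
··█··█
█·█···
·██··█
··█··█
█·····
step 1: ·█·██·
·██···
██·███
█·██·█
··██·█
··█··█
█·███·
step 2: █···██
······
······
······
·····█
█····█
█·····
step 3: █····█
·····█
······
······
█····█
█····█
·█··█·
step 4: █···██
█····█
······
······
█····█
·█··█·
·█··█·
step 5: ·█··█·
█···█·
······
······
█····█
·█··█·
·█·██·
step 6: ███·█·
·····█
······
······
█····█
·████·
██·███
step 7: ··█···
██···█
······
······
██████
······
······
step 8: ██····
██····
█·····
██████
██████
██████
······
step 9: ██····
·····█
···██·
······
······
······
···██·
step 10: █···██
█···██
····█·
······
······
······
······

0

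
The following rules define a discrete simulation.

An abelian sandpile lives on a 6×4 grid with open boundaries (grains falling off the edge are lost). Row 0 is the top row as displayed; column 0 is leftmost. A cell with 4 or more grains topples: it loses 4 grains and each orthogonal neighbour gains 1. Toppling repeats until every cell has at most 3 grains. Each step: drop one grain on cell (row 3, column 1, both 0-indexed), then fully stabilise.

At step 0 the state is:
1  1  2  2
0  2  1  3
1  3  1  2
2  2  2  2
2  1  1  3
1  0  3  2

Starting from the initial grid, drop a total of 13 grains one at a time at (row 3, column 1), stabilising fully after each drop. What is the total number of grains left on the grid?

step 0: 1  1  2  2
0  2  1  3
1  3  1  2
2  2  2  2
2  1  1  3
1  0  3  2
step 1: 1  1  2  2
0  2  1  3
1  3  1  2
2  3  2  2
2  1  1  3
1  0  3  2
step 2: 1  1  2  2
0  3  1  3
2  0  2  2
3  1  3  2
2  2  1  3
1  0  3  2
step 3: 1  1  2  2
0  3  1  3
2  0  2  2
3  2  3  2
2  2  1  3
1  0  3  2
step 4: 1  1  2  2
0  3  1  3
2  0  2  2
3  3  3  2
2  2  1  3
1  0  3  2
step 5: 1  1  2  2
0  3  1  3
3  1  3  2
0  2  0  3
3  3  2  3
1  0  3  2
step 6: 1  1  2  2
0  3  1  3
3  1  3  2
0  3  0  3
3  3  2  3
1  0  3  2
step 7: 1  1  2  2
0  3  1  3
3  2  3  2
2  1  1  3
0  1  3  3
2  1  3  2
step 8: 1  1  2  2
0  3  1  3
3  2  3  2
2  2  1  3
0  1  3  3
2  1  3  2
step 9: 1  1  2  2
0  3  1  3
3  2  3  2
2  3  1  3
0  1  3  3
2  1  3  2
step 10: 1  1  2  2
0  3  1  3
3  3  3  2
3  0  2  3
0  2  3  3
2  1  3  2
step 11: 1  1  2  2
0  3  1  3
3  3  3  2
3  1  2  3
0  2  3  3
2  1  3  2
step 12: 1  1  2  2
0  3  1  3
3  3  3  2
3  2  2  3
0  2  3  3
2  1  3  2
step 13: 1  1  2  2
0  3  1  3
3  3  3  2
3  3  2  3
0  2  3  3
2  1  3  2

51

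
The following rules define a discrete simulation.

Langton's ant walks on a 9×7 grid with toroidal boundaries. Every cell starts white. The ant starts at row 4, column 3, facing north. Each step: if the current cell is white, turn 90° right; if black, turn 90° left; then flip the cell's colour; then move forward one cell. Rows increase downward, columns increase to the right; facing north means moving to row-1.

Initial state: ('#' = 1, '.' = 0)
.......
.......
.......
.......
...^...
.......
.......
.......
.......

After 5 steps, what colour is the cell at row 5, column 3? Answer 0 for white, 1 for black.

1

0) .......
.......
.......
.......
...^...
.......
.......
.......
.......
1) .......
.......
.......
.......
...#>..
.......
.......
.......
.......
2) .......
.......
.......
.......
...##..
....v..
.......
.......
.......
3) .......
.......
.......
.......
...##..
...<#..
.......
.......
.......
4) .......
.......
.......
.......
...^#..
...##..
.......
.......
.......
5) .......
.......
.......
.......
..<.#..
...##..
.......
.......
.......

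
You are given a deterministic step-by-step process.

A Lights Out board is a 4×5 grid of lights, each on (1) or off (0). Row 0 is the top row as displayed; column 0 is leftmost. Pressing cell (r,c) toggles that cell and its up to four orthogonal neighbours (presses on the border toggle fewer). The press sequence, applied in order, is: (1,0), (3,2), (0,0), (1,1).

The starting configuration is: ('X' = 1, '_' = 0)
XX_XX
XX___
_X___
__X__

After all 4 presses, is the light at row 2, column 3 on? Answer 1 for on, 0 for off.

0) XX_XX
XX___
_X___
__X__
1) _X_XX
_____
XX___
__X__
2) _X_XX
_____
XXX__
_X_X_
3) X__XX
X____
XXX__
_X_X_
4) XX_XX
_XX__
X_X__
_X_X_

0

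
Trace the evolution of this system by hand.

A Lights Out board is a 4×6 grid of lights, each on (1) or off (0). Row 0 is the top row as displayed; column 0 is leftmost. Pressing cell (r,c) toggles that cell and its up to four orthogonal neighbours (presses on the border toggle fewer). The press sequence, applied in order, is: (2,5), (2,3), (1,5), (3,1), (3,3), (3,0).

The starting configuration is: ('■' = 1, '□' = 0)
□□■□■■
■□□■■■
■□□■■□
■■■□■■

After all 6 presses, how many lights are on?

[0] □□■□■■
■□□■■■
■□□■■□
■■■□■■
[1] □□■□■■
■□□■■□
■□□■□■
■■■□■□
[2] □□■□■■
■□□□■□
■□■□■■
■■■■■□
[3] □□■□■□
■□□□□■
■□■□■□
■■■■■□
[4] □□■□■□
■□□□□■
■■■□■□
□□□■■□
[5] □□■□■□
■□□□□■
■■■■■□
□□■□□□
[6] □□■□■□
■□□□□■
□■■■■□
■■■□□□

11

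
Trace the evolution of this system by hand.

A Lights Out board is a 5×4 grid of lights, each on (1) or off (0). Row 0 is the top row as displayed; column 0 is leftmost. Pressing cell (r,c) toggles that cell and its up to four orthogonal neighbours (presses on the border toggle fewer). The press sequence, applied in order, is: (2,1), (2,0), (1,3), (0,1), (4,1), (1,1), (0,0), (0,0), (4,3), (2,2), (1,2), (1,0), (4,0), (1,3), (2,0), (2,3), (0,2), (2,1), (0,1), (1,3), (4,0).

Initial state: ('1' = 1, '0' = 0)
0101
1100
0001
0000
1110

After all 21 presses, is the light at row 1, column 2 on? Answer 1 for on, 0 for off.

gen 0: 0101
1100
0001
0000
1110
gen 1: 0101
1000
1111
0100
1110
gen 2: 0101
0000
0011
1100
1110
gen 3: 0100
0011
0010
1100
1110
gen 4: 1010
0111
0010
1100
1110
gen 5: 1010
0111
0010
1000
0000
gen 6: 1110
1001
0110
1000
0000
gen 7: 0010
0001
0110
1000
0000
gen 8: 1110
1001
0110
1000
0000
gen 9: 1110
1001
0110
1001
0011
gen 10: 1110
1011
0001
1011
0011
gen 11: 1100
1100
0011
1011
0011
gen 12: 0100
0000
1011
1011
0011
gen 13: 0100
0000
1011
0011
1111
gen 14: 0101
0011
1010
0011
1111
gen 15: 0101
1011
0110
1011
1111
gen 16: 0101
1010
0101
1010
1111
gen 17: 0010
1000
0101
1010
1111
gen 18: 0010
1100
1011
1110
1111
gen 19: 1100
1000
1011
1110
1111
gen 20: 1101
1011
1010
1110
1111
gen 21: 1101
1011
1010
0110
0011

1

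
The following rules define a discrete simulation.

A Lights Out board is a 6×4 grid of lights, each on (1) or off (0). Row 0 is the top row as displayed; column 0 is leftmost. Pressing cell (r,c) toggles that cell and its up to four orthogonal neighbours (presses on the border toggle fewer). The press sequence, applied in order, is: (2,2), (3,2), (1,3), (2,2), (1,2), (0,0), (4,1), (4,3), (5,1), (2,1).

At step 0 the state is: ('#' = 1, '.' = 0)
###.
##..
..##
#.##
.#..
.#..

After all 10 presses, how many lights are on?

[0] ###.
##..
..##
#.##
.#..
.#..
[1] ###.
###.
.#..
#..#
.#..
.#..
[2] ###.
###.
.##.
###.
.##.
.#..
[3] ####
##.#
.###
###.
.##.
.#..
[4] ####
####
....
##..
.##.
.#..
[5] ##.#
#...
..#.
##..
.##.
.#..
[6] ...#
....
..#.
##..
.##.
.#..
[7] ...#
....
..#.
#...
#...
....
[8] ...#
....
..#.
#..#
#.##
...#
[9] ...#
....
..#.
#..#
####
####
[10] ...#
.#..
##..
##.#
####
####

15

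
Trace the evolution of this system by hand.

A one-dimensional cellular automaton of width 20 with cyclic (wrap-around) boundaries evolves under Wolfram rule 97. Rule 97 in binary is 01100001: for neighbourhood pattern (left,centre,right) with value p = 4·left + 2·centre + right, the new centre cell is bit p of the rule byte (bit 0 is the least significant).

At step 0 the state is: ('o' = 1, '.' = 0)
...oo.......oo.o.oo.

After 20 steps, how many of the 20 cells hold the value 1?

t=0: ...oo.......oo.o.oo.
t=1: oo..o.ooooo..oo.o.o.
t=2: .o...o....o...oo.o.o
t=3: o..o...oo...o..oo.o.
t=4: .....o..o.o.....oo.o
t=5: .ooo.....o..ooo..oo.
t=6: ...o.ooo......o...o.
t=7: oo..o..o.oooo...o...
t=8: .o......o...o.o...o.
t=9: ...oooo...o..o..o...
t=10: oo....o.o.........oo
t=11: .o.oo..o..ooooooo...
t=12: ..o.o...........o.oo
t=13: ...o..ooooooooo..o.o
t=14: .o............o...o.
t=15: ...oooooooooo...o...
t=16: oo..........o.o...oo
t=17: .o.oooooooo..o..o...
t=18: ..o.......o.......oo
t=19: ....ooooo...ooooo..o
t=20: .oo.....o.o.....o...

5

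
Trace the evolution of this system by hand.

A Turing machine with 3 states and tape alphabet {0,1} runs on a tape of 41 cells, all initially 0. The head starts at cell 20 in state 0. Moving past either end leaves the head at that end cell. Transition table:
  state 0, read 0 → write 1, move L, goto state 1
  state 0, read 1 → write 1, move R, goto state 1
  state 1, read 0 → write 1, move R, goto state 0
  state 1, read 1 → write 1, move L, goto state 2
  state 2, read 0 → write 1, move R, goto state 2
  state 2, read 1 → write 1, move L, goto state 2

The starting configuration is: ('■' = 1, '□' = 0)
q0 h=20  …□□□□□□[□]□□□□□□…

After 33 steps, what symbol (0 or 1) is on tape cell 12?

1

0) q0 h=20  …□□□□□□[□]□□□□□□…
1) q1 h=19  …□□□□□□[□]■□□□□□…
2) q0 h=20  …□□□□□■[■]□□□□□□…
3) q1 h=21  …□□□□■■[□]□□□□□□…
4) q0 h=22  …□□□■■■[□]□□□□□□…
5) q1 h=21  …□□□□■■[■]■□□□□□…
6) q2 h=20  …□□□□□■[■]■■□□□□…
7) q2 h=19  …□□□□□□[■]■■■□□□…
8) q2 h=18  …□□□□□□[□]■■■■□□…
9) q2 h=19  …□□□□□■[■]■■■□□□…
10) q2 h=18  …□□□□□□[■]■■■■□□…
11) q2 h=17  …□□□□□□[□]■■■■■□…
12) q2 h=18  …□□□□□■[■]■■■■□□…
13) q2 h=17  …□□□□□□[■]■■■■■□…
14) q2 h=16  …□□□□□□[□]■■■■■■…
15) q2 h=17  …□□□□□■[■]■■■■■□…
16) q2 h=16  …□□□□□□[■]■■■■■■…
17) q2 h=15  …□□□□□□[□]■■■■■■…
18) q2 h=16  …□□□□□■[■]■■■■■■…
19) q2 h=15  …□□□□□□[■]■■■■■■…
20) q2 h=14  …□□□□□□[□]■■■■■■…
21) q2 h=15  …□□□□□■[■]■■■■■■…
22) q2 h=14  …□□□□□□[■]■■■■■■…
23) q2 h=13  …□□□□□□[□]■■■■■■…
24) q2 h=14  …□□□□□■[■]■■■■■■…
25) q2 h=13  …□□□□□□[■]■■■■■■…
26) q2 h=12  …□□□□□□[□]■■■■■■…
27) q2 h=13  …□□□□□■[■]■■■■■■…
28) q2 h=12  …□□□□□□[■]■■■■■■…
29) q2 h=11  …□□□□□□[□]■■■■■■…
30) q2 h=12  …□□□□□■[■]■■■■■■…
31) q2 h=11  …□□□□□□[■]■■■■■■…
32) q2 h=10  …□□□□□□[□]■■■■■■…
33) q2 h=11  …□□□□□■[■]■■■■■■…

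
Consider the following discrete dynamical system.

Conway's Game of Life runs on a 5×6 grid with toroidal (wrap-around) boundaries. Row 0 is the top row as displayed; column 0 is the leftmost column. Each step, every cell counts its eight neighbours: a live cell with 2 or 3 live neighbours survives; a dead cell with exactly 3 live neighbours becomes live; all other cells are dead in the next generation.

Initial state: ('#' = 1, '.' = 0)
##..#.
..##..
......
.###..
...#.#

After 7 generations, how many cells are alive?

t=0: ##..#.
..##..
......
.###..
...#.#
t=1: ##..##
.###..
.#....
..###.
...#.#
t=2: .#...#
...###
.#..#.
..###.
.#....
t=3: ..#..#
..##.#
......
.####.
##.##.
t=4: .....#
..###.
.#....
##..##
#.....
t=5: ...###
..###.
.#....
.#...#
.#..#.
t=6: .....#
..#..#
##.##.
.##...
..##..
t=7: ..###.
.###.#
#..###
#...#.
.###..

16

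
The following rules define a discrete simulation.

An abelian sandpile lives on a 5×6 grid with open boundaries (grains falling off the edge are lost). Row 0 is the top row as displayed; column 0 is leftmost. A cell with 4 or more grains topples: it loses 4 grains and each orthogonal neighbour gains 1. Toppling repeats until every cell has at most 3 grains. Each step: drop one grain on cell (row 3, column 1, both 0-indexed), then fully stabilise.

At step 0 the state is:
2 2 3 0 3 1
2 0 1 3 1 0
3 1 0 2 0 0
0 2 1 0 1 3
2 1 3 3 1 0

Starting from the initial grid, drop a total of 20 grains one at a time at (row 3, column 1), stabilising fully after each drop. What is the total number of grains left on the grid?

0) 2 2 3 0 3 1
2 0 1 3 1 0
3 1 0 2 0 0
0 2 1 0 1 3
2 1 3 3 1 0
1) 2 2 3 0 3 1
2 0 1 3 1 0
3 1 0 2 0 0
0 3 1 0 1 3
2 1 3 3 1 0
2) 2 2 3 0 3 1
2 0 1 3 1 0
3 2 0 2 0 0
1 0 2 0 1 3
2 2 3 3 1 0
3) 2 2 3 0 3 1
2 0 1 3 1 0
3 2 0 2 0 0
1 1 2 0 1 3
2 2 3 3 1 0
4) 2 2 3 0 3 1
2 0 1 3 1 0
3 2 0 2 0 0
1 2 2 0 1 3
2 2 3 3 1 0
5) 2 2 3 0 3 1
2 0 1 3 1 0
3 2 0 2 0 0
1 3 2 0 1 3
2 2 3 3 1 0
6) 2 2 3 0 3 1
2 0 1 3 1 0
3 3 0 2 0 0
2 0 3 0 1 3
2 3 3 3 1 0
7) 2 2 3 0 3 1
2 0 1 3 1 0
3 3 0 2 0 0
2 1 3 0 1 3
2 3 3 3 1 0
8) 2 2 3 0 3 1
2 0 1 3 1 0
3 3 0 2 0 0
2 2 3 0 1 3
2 3 3 3 1 0
9) 2 2 3 0 3 1
2 0 1 3 1 0
3 3 0 2 0 0
2 3 3 0 1 3
2 3 3 3 1 0
10) 2 2 3 0 3 1
3 1 1 3 1 0
1 2 2 2 0 0
2 0 2 2 1 3
0 3 2 0 2 0
11) 2 2 3 0 3 1
3 1 1 3 1 0
1 2 2 2 0 0
2 1 2 2 1 3
0 3 2 0 2 0
12) 2 2 3 0 3 1
3 1 1 3 1 0
1 2 2 2 0 0
2 2 2 2 1 3
0 3 2 0 2 0
13) 2 2 3 0 3 1
3 1 1 3 1 0
1 2 2 2 0 0
2 3 2 2 1 3
0 3 2 0 2 0
14) 2 2 3 0 3 1
3 1 1 3 1 0
1 3 2 2 0 0
3 1 3 2 1 3
1 0 3 0 2 0
15) 2 2 3 0 3 1
3 1 1 3 1 0
1 3 2 2 0 0
3 2 3 2 1 3
1 0 3 0 2 0
16) 2 2 3 0 3 1
3 1 1 3 1 0
1 3 2 2 0 0
3 3 3 2 1 3
1 0 3 0 2 0
17) 2 2 3 0 3 1
3 2 2 3 1 0
3 1 0 3 0 0
0 3 2 3 1 3
2 2 0 1 2 0
18) 2 2 3 0 3 1
3 2 2 3 1 0
3 2 0 3 0 0
1 0 3 3 1 3
2 3 0 1 2 0
19) 2 2 3 0 3 1
3 2 2 3 1 0
3 2 0 3 0 0
1 1 3 3 1 3
2 3 0 1 2 0
20) 2 2 3 0 3 1
3 2 2 3 1 0
3 2 0 3 0 0
1 2 3 3 1 3
2 3 0 1 2 0

51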